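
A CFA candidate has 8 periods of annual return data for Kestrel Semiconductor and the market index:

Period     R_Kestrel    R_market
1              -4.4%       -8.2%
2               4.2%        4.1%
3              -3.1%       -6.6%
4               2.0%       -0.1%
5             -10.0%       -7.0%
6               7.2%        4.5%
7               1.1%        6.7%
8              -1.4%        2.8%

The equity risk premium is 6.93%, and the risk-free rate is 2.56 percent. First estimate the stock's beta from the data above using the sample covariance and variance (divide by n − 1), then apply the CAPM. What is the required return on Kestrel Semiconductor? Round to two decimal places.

7.52%

Mean R_i = (-4.4 + 4.2 − 3.1 + 2.0 − 10.0 + 7.2 + 1.1 − 1.4) / 8 = -0.5500%
Mean R_m = (-8.2 + 4.1 − 6.6 − 0.1 − 7.0 + 4.5 + 6.7 + 2.8) / 8 = -0.4750%
Σ(R_i − R̄_i)(R_m − R̄_m) = 177.3200  ⇒  Cov = 177.3200 / 7 = 25.3314
Σ(R_m − R̄_m)² = 247.7950  ⇒  Var(R_m) = 247.7950 / 7 = 35.3993
β = Cov / Var(R_m) = 25.3314 / 35.3993 = 0.7156
E(R) = R_f + β × MRP = 2.56% + 0.7156 × 6.93% = 7.52%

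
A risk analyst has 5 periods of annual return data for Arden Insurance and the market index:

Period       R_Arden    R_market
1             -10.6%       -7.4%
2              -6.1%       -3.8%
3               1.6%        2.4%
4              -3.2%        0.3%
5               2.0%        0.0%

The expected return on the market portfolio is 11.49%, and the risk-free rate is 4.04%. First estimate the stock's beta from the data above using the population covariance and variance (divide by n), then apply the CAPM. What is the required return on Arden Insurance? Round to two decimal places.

Mean R_i = (-10.6 − 6.1 + 1.6 − 3.2 + 2.0) / 5 = -3.2600%
Mean R_m = (-7.4 − 3.8 + 2.4 + 0.3 + 0.0) / 5 = -1.7000%
Σ(R_i − R̄_i)(R_m − R̄_m) = 76.7900  ⇒  Cov = 76.7900 / 5 = 15.3580
Σ(R_m − R̄_m)² = 60.6000  ⇒  Var(R_m) = 60.6000 / 5 = 12.1200
β = Cov / Var(R_m) = 15.3580 / 12.1200 = 1.2672
MRP = 11.49% − 4.04% = 7.45%
E(R) = R_f + β × MRP = 4.04% + 1.2672 × 7.45% = 13.48%

13.48%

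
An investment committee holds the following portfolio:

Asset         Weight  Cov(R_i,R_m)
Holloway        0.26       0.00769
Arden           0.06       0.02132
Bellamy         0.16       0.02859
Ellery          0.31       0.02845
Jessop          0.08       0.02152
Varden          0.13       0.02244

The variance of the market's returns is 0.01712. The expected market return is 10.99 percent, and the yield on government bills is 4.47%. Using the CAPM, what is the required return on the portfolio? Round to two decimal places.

12.59%

β_Holloway = 0.00769 / 0.01712 = 0.4492
β_Arden = 0.02132 / 0.01712 = 1.2453
β_Bellamy = 0.02859 / 0.01712 = 1.6700
β_Ellery = 0.02845 / 0.01712 = 1.6618
β_Jessop = 0.02152 / 0.01712 = 1.2570
β_Varden = 0.02244 / 0.01712 = 1.3107
β_P = Σ w_i β_i = 0.26×0.4492 + 0.06×1.2453 + 0.16×1.6700 + 0.31×1.6618 + 0.08×1.2570 + 0.13×1.3107 = 1.2448
MRP = 10.99% − 4.47% = 6.52%
E(R_P) = R_f + β_P × MRP = 4.47% + 1.2448 × 6.52% = 12.59%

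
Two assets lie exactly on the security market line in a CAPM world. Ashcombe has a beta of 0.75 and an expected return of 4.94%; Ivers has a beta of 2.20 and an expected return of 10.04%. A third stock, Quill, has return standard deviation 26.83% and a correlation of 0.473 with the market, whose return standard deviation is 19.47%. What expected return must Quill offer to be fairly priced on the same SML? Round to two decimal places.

MRP = (10.04% − 4.94%) / (2.20 − 0.75) = 3.5172%
R_f = 4.94% − 0.75 × 3.5172% = 2.3021%
β_Quill = ρ·σ_i/σ_m = 0.473 × 26.83 / 19.47 = 0.6518
E(R_Quill) = R_f + β × MRP = 2.3021% + 0.6518 × 3.5172% = 4.59%

4.59%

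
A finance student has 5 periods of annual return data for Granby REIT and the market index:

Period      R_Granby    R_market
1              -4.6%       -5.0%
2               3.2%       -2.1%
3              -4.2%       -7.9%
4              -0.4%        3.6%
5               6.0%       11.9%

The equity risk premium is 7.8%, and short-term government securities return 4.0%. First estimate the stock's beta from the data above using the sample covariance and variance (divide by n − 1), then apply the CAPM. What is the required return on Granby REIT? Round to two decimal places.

7.78%

Mean R_i = (-4.6 + 3.2 − 4.2 − 0.4 + 6.0) / 5 = 0.0000%
Mean R_m = (-5.0 − 2.1 − 7.9 + 3.6 + 11.9) / 5 = 0.1000%
Σ(R_i − R̄_i)(R_m − R̄_m) = 119.4200  ⇒  Cov = 119.4200 / 4 = 29.8550
Σ(R_m − R̄_m)² = 246.3400  ⇒  Var(R_m) = 246.3400 / 4 = 61.5850
β = Cov / Var(R_m) = 29.8550 / 61.5850 = 0.4848
E(R) = R_f + β × MRP = 4.0% + 0.4848 × 7.8% = 7.78%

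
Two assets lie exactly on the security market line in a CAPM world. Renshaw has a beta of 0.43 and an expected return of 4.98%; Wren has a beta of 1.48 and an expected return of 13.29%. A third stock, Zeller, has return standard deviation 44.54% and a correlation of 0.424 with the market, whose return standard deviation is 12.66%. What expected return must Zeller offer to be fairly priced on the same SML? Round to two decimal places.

13.38%

MRP = (13.29% − 4.98%) / (1.48 − 0.43) = 7.9143%
R_f = 4.98% − 0.43 × 7.9143% = 1.5769%
β_Zeller = ρ·σ_i/σ_m = 0.424 × 44.54 / 12.66 = 1.4917
E(R_Zeller) = R_f + β × MRP = 1.5769% + 1.4917 × 7.9143% = 13.38%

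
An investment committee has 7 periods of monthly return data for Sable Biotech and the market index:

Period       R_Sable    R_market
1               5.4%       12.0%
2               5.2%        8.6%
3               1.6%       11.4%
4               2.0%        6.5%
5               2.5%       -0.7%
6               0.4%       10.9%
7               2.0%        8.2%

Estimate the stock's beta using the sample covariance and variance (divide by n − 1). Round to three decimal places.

Mean R_i = (5.4 + 5.2 + 1.6 + 2.0 + 2.5 + 0.4 + 2.0) / 7 = 2.7286%
Mean R_m = (12.0 + 8.6 + 11.4 + 6.5 − 0.7 + 10.9 + 8.2) / 7 = 8.1286%
Σ(R_i − R̄_i)(R_m − R̄_m) = 4.5143  ⇒  Cov = 4.5143 / 6 = 0.7524
Σ(R_m − R̄_m)² = 114.1943  ⇒  Var(R_m) = 114.1943 / 6 = 19.0324
β = Cov / Var(R_m) = 0.7524 / 19.0324 = 0.0395

0.040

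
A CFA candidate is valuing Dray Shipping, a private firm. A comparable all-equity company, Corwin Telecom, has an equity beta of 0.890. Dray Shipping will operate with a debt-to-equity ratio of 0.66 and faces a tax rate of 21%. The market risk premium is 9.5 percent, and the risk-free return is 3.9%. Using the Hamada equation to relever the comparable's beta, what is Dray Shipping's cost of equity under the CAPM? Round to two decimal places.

β_L = β_U × [1 + (1 − t)(D/E)] = 0.890 × [1 + (1 − 0.21) × 0.66]
    = 0.890 × [1 + 0.79 × 0.66] = 0.890 × 1.5214 = 1.3540
E(R) = R_f + β_L × MRP = 3.9% + 1.3540 × 9.5% = 16.76%

16.76%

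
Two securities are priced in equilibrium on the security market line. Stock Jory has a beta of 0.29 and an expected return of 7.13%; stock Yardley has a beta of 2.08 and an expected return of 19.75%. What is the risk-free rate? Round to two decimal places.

Both satisfy E(R) = R_f + β·MRP, so the slope of the SML is
MRP = (19.75% − 7.13%) / (2.08 − 0.29) = 12.62% / 1.79 = 7.0503%
R_f = E(R_Jory) − β_Jory·MRP = 7.13% − 0.29 × 7.0503% = 5.0854%

5.09%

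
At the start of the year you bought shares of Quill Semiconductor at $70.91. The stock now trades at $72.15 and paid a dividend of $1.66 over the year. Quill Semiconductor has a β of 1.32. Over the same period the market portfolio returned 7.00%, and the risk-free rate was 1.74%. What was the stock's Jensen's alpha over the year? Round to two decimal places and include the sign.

-4.59%

Realised HPR = (P1 + D1 − P0) / P0 = (72.15 + 1.66 − 70.91) / 70.91 = 2.90 / 70.91 = 4.0897%
MRP = 7.00% − 1.74% = 5.26%
CAPM required = R_f + β·MRP = 1.74% + 1.32 × 5.26% = 8.6832%
α = realised − required = 4.0897% − 8.6832% = -4.59%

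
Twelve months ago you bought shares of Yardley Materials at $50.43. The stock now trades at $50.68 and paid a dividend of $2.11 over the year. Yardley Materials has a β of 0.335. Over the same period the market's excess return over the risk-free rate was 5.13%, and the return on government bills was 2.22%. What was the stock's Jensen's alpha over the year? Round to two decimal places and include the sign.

Realised HPR = (P1 + D1 − P0) / P0 = (50.68 + 2.11 − 50.43) / 50.43 = 2.36 / 50.43 = 4.6798%
CAPM required = R_f + β·MRP = 2.22% + 0.335 × 5.13% = 3.93855%
α = realised − required = 4.6798% − 3.93855% = +0.74%

+0.74%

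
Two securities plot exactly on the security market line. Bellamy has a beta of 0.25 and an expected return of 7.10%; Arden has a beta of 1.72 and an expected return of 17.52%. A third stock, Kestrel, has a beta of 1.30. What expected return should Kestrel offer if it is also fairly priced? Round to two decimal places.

MRP (SML slope) = (17.52% − 7.10%) / (1.72 − 0.25) = 10.42% / 1.47 = 7.0884%
R_f (intercept) = 7.10% − 0.25 × 7.0884% = 5.3279%
E(R_Kestrel) = R_f + β × MRP = 5.3279% + 1.30 × 7.0884% = 14.54%

14.54%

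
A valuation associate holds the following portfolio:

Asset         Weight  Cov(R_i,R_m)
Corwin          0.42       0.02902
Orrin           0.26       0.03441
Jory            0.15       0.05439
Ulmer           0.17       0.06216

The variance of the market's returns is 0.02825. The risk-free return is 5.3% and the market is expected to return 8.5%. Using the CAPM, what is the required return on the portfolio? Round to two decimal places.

9.82%

β_Corwin = 0.02902 / 0.02825 = 1.0273
β_Orrin = 0.03441 / 0.02825 = 1.2181
β_Jory = 0.05439 / 0.02825 = 1.9253
β_Ulmer = 0.06216 / 0.02825 = 2.2004
β_P = Σ w_i β_i = 0.42×1.0273 + 0.26×1.2181 + 0.15×1.9253 + 0.17×2.2004 = 1.4110
MRP = 8.5% − 5.3% = 3.20%
E(R_P) = R_f + β_P × MRP = 5.3% + 1.4110 × 3.2% = 9.82%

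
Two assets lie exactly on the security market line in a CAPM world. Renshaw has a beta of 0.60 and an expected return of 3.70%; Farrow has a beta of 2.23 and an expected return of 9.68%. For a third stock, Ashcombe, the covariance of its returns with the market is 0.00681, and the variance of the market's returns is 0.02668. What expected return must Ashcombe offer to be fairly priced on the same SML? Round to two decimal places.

MRP = (9.68% − 3.70%) / (2.23 − 0.60) = 3.6687%
R_f = 3.70% − 0.60 × 3.6687% = 1.4988%
β_Ashcombe = Cov / Var(R_m) = 0.00681 / 0.02668 = 0.2552
E(R_Ashcombe) = R_f + β × MRP = 1.4988% + 0.2552 × 3.6687% = 2.44%

2.44%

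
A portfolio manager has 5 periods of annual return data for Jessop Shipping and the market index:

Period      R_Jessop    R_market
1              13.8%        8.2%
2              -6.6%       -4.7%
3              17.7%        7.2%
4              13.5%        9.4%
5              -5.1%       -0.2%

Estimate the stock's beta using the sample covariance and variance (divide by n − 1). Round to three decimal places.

Mean R_i = (13.8 − 6.6 + 17.7 + 13.5 − 5.1) / 5 = 6.6600%
Mean R_m = (8.2 − 4.7 + 7.2 + 9.4 − 0.2) / 5 = 3.9800%
Σ(R_i − R̄_i)(R_m − R̄_m) = 267.0060  ⇒  Cov = 267.0060 / 4 = 66.7515
Σ(R_m − R̄_m)² = 150.3680  ⇒  Var(R_m) = 150.3680 / 4 = 37.5920
β = Cov / Var(R_m) = 66.7515 / 37.5920 = 1.7757

1.776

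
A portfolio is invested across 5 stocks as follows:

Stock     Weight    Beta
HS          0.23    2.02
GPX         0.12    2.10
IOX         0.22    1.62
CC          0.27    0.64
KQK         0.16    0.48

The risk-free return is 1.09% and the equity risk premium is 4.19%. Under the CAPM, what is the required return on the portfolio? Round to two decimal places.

6.63%

β_P = Σ w_i β_i = 0.23×2.02 + 0.12×2.10 + 0.22×1.62 + 0.27×0.64 + 0.16×0.48 = 1.3226
E(R_P) = R_f + β_P × MRP = 1.09% + 1.3226 × 4.19% = 6.63%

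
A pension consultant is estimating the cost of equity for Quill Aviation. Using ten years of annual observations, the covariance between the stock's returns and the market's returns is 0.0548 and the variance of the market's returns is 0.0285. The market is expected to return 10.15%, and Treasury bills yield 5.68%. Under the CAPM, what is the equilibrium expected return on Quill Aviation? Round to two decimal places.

β = Cov(R_i, R_m) / Var(R_m) = 0.0548 / 0.0285 = 1.9228
MRP = 10.15% − 5.68% = 4.47%
E(R) = R_f + β × MRP = 5.68% + 1.9228 × 4.47% = 14.27%

14.27%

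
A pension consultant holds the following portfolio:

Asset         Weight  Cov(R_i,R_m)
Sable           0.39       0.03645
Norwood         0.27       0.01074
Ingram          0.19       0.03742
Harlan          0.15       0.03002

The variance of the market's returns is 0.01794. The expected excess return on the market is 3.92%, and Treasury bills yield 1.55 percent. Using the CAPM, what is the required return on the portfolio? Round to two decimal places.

7.83%

β_Sable = 0.03645 / 0.01794 = 2.0318
β_Norwood = 0.01074 / 0.01794 = 0.5987
β_Ingram = 0.03742 / 0.01794 = 2.0858
β_Harlan = 0.03002 / 0.01794 = 1.6734
β_P = Σ w_i β_i = 0.39×2.0318 + 0.27×0.5987 + 0.19×2.0858 + 0.15×1.6734 = 1.6014
E(R_P) = R_f + β_P × MRP = 1.55% + 1.6014 × 3.92% = 7.83%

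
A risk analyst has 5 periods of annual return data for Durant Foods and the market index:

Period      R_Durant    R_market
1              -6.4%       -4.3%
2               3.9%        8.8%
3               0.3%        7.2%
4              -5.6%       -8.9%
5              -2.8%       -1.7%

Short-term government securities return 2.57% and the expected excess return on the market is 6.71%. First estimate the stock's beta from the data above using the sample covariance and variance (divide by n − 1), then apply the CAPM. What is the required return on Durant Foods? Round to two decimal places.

6.10%

Mean R_i = (-6.4 + 3.9 + 0.3 − 5.6 − 2.8) / 5 = -2.1200%
Mean R_m = (-4.3 + 8.8 + 7.2 − 8.9 − 1.7) / 5 = 0.2200%
Σ(R_i − R̄_i)(R_m − R̄_m) = 120.9320  ⇒  Cov = 120.9320 / 4 = 30.2330
Σ(R_m − R̄_m)² = 229.6280  ⇒  Var(R_m) = 229.6280 / 4 = 57.4070
β = Cov / Var(R_m) = 30.2330 / 57.4070 = 0.5266
E(R) = R_f + β × MRP = 2.57% + 0.5266 × 6.71% = 6.10%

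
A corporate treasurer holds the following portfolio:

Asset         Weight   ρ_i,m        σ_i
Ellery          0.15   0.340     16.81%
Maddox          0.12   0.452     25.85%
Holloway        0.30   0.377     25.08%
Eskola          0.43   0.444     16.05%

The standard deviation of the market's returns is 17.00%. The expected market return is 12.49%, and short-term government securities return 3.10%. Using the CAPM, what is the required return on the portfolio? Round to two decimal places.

7.61%

β_Ellery = 0.340 × 16.81% / 17.00% = 0.3362
β_Maddox = 0.452 × 25.85% / 17.00% = 0.6873
β_Holloway = 0.377 × 25.08% / 17.00% = 0.5562
β_Eskola = 0.444 × 16.05% / 17.00% = 0.4192
β_P = Σ w_i β_i = 0.15×0.3362 + 0.12×0.6873 + 0.30×0.5562 + 0.43×0.4192 = 0.4800
MRP = 12.49% − 3.10% = 9.39%
E(R_P) = R_f + β_P × MRP = 3.10% + 0.4800 × 9.39% = 7.61%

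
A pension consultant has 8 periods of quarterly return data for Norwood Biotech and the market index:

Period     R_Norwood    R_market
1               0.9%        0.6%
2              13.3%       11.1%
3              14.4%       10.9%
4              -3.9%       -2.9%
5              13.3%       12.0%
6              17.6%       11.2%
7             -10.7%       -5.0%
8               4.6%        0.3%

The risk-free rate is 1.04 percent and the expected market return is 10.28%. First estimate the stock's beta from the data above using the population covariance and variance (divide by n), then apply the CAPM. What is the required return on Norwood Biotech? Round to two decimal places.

Mean R_i = (0.9 + 13.3 + 14.4 − 3.9 + 13.3 + 17.6 − 10.7 + 4.6) / 8 = 6.1875%
Mean R_m = (0.6 + 11.1 + 10.9 − 2.9 + 12.0 + 11.2 − 5.0 + 0.3) / 8 = 4.7750%
Σ(R_i − R̄_i)(R_m − R̄_m) = 491.6775  ⇒  Cov = 491.6775 / 8 = 61.4597
Σ(R_m − R̄_m)² = 362.9150  ⇒  Var(R_m) = 362.9150 / 8 = 45.3644
β = Cov / Var(R_m) = 61.4597 / 45.3644 = 1.3548
MRP = 10.28% − 1.04% = 9.24%
E(R) = R_f + β × MRP = 1.04% + 1.3548 × 9.24% = 13.56%

13.56%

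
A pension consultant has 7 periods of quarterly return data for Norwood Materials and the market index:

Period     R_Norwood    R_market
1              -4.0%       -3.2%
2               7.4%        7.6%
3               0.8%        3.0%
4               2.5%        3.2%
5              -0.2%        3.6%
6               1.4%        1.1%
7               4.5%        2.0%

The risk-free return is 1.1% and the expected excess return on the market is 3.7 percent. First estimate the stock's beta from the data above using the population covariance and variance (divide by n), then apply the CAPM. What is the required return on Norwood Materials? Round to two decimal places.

4.56%

Mean R_i = (-4.0 + 7.4 + 0.8 + 2.5 − 0.2 + 1.4 + 4.5) / 7 = 1.7714%
Mean R_m = (-3.2 + 7.6 + 3.0 + 3.2 + 3.6 + 1.1 + 2.0) / 7 = 2.4714%
Σ(R_i − R̄_i)(R_m − R̄_m) = 58.6143  ⇒  Cov = 58.6143 / 7 = 8.3735
Σ(R_m − R̄_m)² = 62.6543  ⇒  Var(R_m) = 62.6543 / 7 = 8.9506
β = Cov / Var(R_m) = 8.3735 / 8.9506 = 0.9355
E(R) = R_f + β × MRP = 1.1% + 0.9355 × 3.7% = 4.56%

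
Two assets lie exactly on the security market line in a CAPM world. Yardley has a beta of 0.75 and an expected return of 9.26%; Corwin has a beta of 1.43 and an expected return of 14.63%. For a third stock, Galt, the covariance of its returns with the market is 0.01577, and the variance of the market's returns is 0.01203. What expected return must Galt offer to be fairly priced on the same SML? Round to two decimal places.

MRP = (14.63% − 9.26%) / (1.43 − 0.75) = 7.8971%
R_f = 9.26% − 0.75 × 7.8971% = 3.3372%
β_Galt = Cov / Var(R_m) = 0.01577 / 0.01203 = 1.3109
E(R_Galt) = R_f + β × MRP = 3.3372% + 1.3109 × 7.8971% = 13.69%

13.69%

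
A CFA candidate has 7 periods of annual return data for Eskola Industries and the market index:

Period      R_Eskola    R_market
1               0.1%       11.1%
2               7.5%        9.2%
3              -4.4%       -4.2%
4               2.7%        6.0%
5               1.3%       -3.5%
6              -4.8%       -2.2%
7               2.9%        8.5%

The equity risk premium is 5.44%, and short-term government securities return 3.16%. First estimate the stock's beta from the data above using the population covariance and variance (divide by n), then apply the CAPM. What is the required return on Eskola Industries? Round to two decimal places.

Mean R_i = (0.1 + 7.5 − 4.4 + 2.7 + 1.3 − 4.8 + 2.9) / 7 = 0.7571%
Mean R_m = (11.1 + 9.2 − 4.2 + 6.0 − 3.5 − 2.2 + 8.5) / 7 = 3.5571%
Σ(R_i − R̄_i)(R_m − R̄_m) = 116.5971  ⇒  Cov = 116.5971 / 7 = 16.6567
Σ(R_m − R̄_m)² = 262.2571  ⇒  Var(R_m) = 262.2571 / 7 = 37.4653
β = Cov / Var(R_m) = 16.6567 / 37.4653 = 0.4446
E(R) = R_f + β × MRP = 3.16% + 0.4446 × 5.44% = 5.58%

5.58%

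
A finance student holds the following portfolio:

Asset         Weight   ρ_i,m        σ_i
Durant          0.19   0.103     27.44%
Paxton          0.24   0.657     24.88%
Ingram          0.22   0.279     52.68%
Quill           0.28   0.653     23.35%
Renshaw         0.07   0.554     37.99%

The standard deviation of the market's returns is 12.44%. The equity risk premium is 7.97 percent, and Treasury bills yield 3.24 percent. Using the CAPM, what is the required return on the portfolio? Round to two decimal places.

β_Durant = 0.103 × 27.44% / 12.44% = 0.2272
β_Paxton = 0.657 × 24.88% / 12.44% = 1.3140
β_Ingram = 0.279 × 52.68% / 12.44% = 1.1815
β_Quill = 0.653 × 23.35% / 12.44% = 1.2257
β_Renshaw = 0.554 × 37.99% / 12.44% = 1.6918
β_P = Σ w_i β_i = 0.19×0.2272 + 0.24×1.3140 + 0.22×1.1815 + 0.28×1.2257 + 0.07×1.6918 = 1.0801
E(R_P) = R_f + β_P × MRP = 3.24% + 1.0801 × 7.97% = 11.85%

11.85%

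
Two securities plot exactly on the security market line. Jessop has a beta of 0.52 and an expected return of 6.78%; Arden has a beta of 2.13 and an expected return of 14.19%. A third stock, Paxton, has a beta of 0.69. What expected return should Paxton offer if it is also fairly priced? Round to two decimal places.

MRP (SML slope) = (14.19% − 6.78%) / (2.13 − 0.52) = 7.41% / 1.61 = 4.6025%
R_f (intercept) = 6.78% − 0.52 × 4.6025% = 4.3867%
E(R_Paxton) = R_f + β × MRP = 4.3867% + 0.69 × 4.6025% = 7.56%

7.56%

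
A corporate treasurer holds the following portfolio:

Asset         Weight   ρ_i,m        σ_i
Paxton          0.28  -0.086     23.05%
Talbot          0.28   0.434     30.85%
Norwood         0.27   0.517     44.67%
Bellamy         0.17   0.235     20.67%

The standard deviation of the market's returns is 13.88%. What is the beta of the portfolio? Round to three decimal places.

0.739

β_Paxton = -0.086 × 23.05% / 13.88% = -0.1428
β_Talbot = 0.434 × 30.85% / 13.88% = 0.9646
β_Norwood = 0.517 × 44.67% / 13.88% = 1.6639
β_Bellamy = 0.235 × 20.67% / 13.88% = 0.3500
β_P = Σ w_i β_i = 0.28×-0.1428 + 0.28×0.9646 + 0.27×1.6639 + 0.17×0.3500 = 0.7389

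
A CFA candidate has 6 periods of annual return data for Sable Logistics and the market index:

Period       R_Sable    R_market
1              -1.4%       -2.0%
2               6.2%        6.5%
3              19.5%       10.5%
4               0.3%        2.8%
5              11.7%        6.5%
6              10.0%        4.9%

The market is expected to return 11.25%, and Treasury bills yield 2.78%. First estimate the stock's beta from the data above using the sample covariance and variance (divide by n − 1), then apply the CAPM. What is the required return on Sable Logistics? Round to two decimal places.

Mean R_i = (-1.4 + 6.2 + 19.5 + 0.3 + 11.7 + 10.0) / 6 = 7.7167%
Mean R_m = (-2.0 + 6.5 + 10.5 + 2.8 + 6.5 + 4.9) / 6 = 4.8667%
Σ(R_i − R̄_i)(R_m − R̄_m) = 148.4133  ⇒  Cov = 148.4133 / 5 = 29.6827
Σ(R_m − R̄_m)² = 88.4933  ⇒  Var(R_m) = 88.4933 / 5 = 17.6987
β = Cov / Var(R_m) = 29.6827 / 17.6987 = 1.6771
MRP = 11.25% − 2.78% = 8.47%
E(R) = R_f + β × MRP = 2.78% + 1.6771 × 8.47% = 16.99%

16.99%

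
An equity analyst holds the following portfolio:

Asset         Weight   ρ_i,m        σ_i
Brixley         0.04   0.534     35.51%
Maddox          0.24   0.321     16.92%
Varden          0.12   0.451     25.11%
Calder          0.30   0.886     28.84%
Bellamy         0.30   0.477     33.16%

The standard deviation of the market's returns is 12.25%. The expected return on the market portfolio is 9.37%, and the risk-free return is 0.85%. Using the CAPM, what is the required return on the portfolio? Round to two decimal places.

β_Brixley = 0.534 × 35.51% / 12.25% = 1.5479
β_Maddox = 0.321 × 16.92% / 12.25% = 0.4434
β_Varden = 0.451 × 25.11% / 12.25% = 0.9245
β_Calder = 0.886 × 28.84% / 12.25% = 2.0859
β_Bellamy = 0.477 × 33.16% / 12.25% = 1.2912
β_P = Σ w_i β_i = 0.04×1.5479 + 0.24×0.4434 + 0.12×0.9245 + 0.30×2.0859 + 0.30×1.2912 = 1.2924
MRP = 9.37% − 0.85% = 8.52%
E(R_P) = R_f + β_P × MRP = 0.85% + 1.2924 × 8.52% = 11.86%

11.86%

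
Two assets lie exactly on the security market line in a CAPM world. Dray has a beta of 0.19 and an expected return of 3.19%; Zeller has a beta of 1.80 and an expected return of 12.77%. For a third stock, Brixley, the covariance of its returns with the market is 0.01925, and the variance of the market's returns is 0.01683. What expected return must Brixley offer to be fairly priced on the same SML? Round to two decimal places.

8.87%

MRP = (12.77% − 3.19%) / (1.80 − 0.19) = 5.9503%
R_f = 3.19% − 0.19 × 5.9503% = 2.0594%
β_Brixley = Cov / Var(R_m) = 0.01925 / 0.01683 = 1.1438
E(R_Brixley) = R_f + β × MRP = 2.0594% + 1.1438 × 5.9503% = 8.87%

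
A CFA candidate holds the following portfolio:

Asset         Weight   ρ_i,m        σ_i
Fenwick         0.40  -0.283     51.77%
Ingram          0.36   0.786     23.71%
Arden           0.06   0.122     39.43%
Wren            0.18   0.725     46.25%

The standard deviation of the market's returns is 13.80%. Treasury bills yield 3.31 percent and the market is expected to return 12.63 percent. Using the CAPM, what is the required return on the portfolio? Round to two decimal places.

β_Fenwick = -0.283 × 51.77% / 13.80% = -1.0617
β_Ingram = 0.786 × 23.71% / 13.80% = 1.3504
β_Arden = 0.122 × 39.43% / 13.80% = 0.3486
β_Wren = 0.725 × 46.25% / 13.80% = 2.4298
β_P = Σ w_i β_i = 0.40×-1.0617 + 0.36×1.3504 + 0.06×0.3486 + 0.18×2.4298 = 0.5197
MRP = 12.63% − 3.31% = 9.32%
E(R_P) = R_f + β_P × MRP = 3.31% + 0.5197 × 9.32% = 8.15%

8.15%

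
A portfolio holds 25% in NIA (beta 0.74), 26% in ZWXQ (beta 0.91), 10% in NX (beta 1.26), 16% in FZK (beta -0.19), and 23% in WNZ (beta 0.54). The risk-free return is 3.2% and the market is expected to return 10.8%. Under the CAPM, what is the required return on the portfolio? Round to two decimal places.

8.07%

β_P = Σ w_i β_i = 0.25×0.74 + 0.26×0.91 + 0.10×1.26 + 0.16×-0.19 + 0.23×0.54 = 0.6414
MRP = 10.8% − 3.2% = 7.60%
E(R_P) = R_f + β_P × MRP = 3.2% + 0.6414 × 7.6% = 8.07%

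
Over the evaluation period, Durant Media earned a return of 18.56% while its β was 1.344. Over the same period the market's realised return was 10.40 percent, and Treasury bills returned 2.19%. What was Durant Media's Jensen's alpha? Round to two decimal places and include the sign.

+5.34%

Market excess return = 10.40% − 2.19% = 8.21%
CAPM benchmark = R_f + β(R_m − R_f) = 2.19% + 1.344 × 8.21% = 13.22424%
α = actual − benchmark = 18.56% − 13.22424% = +5.34%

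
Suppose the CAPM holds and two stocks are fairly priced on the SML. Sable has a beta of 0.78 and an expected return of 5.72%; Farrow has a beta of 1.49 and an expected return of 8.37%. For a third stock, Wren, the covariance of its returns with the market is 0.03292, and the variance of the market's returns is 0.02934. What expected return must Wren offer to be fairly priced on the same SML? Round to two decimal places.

MRP = (8.37% − 5.72%) / (1.49 − 0.78) = 3.7324%
R_f = 5.72% − 0.78 × 3.7324% = 2.8087%
β_Wren = Cov / Var(R_m) = 0.03292 / 0.02934 = 1.1220
E(R_Wren) = R_f + β × MRP = 2.8087% + 1.1220 × 3.7324% = 7.00%

7.00%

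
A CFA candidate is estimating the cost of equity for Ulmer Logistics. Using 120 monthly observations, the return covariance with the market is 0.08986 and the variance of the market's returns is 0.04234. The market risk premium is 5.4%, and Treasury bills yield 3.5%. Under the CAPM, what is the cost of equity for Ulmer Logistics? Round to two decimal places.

14.96%

β = Cov(R_i, R_m) / Var(R_m) = 0.08986 / 0.04234 = 2.1223
E(R) = R_f + β × MRP = 3.5% + 2.1223 × 5.4% = 14.96%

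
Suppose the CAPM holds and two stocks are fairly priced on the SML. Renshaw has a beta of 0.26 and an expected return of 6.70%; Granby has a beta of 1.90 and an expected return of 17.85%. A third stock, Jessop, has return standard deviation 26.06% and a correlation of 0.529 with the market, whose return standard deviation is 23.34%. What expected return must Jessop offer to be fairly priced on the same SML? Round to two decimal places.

8.95%

MRP = (17.85% − 6.70%) / (1.90 − 0.26) = 6.7988%
R_f = 6.70% − 0.26 × 6.7988% = 4.9323%
β_Jessop = ρ·σ_i/σ_m = 0.529 × 26.06 / 23.34 = 0.5906
E(R_Jessop) = R_f + β × MRP = 4.9323% + 0.5906 × 6.7988% = 8.95%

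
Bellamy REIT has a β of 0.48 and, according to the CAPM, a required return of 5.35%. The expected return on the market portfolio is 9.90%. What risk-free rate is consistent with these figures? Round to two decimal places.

E(R) = R_f + β(E(R_m) − R_f) = R_f(1 − β) + β·E(R_m)
5.35% = R_f × (1 − 0.48) + 0.48 × 9.90%
5.35% = R_f × 0.52 + 4.7520%
R_f = (5.35% − 4.7520%) / 0.52 = 1.15%

1.15%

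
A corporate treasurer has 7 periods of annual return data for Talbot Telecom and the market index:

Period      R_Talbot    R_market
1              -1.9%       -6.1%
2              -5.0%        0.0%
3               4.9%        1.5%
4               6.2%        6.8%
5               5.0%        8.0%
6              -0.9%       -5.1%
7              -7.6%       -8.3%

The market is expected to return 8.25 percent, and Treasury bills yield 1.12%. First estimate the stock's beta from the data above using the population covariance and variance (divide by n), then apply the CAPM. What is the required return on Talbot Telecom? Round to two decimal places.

Mean R_i = (-1.9 − 5.0 + 4.9 + 6.2 + 5.0 − 0.9 − 7.6) / 7 = 0.1000%
Mean R_m = (-6.1 + 0.0 + 1.5 + 6.8 + 8.0 − 5.1 − 8.3) / 7 = -0.4571%
Σ(R_i − R̄_i)(R_m − R̄_m) = 169.0900  ⇒  Cov = 169.0900 / 7 = 24.1557
Σ(R_m − R̄_m)² = 243.1371  ⇒  Var(R_m) = 243.1371 / 7 = 34.7339
β = Cov / Var(R_m) = 24.1557 / 34.7339 = 0.6955
MRP = 8.25% − 1.12% = 7.13%
E(R) = R_f + β × MRP = 1.12% + 0.6955 × 7.13% = 6.08%

6.08%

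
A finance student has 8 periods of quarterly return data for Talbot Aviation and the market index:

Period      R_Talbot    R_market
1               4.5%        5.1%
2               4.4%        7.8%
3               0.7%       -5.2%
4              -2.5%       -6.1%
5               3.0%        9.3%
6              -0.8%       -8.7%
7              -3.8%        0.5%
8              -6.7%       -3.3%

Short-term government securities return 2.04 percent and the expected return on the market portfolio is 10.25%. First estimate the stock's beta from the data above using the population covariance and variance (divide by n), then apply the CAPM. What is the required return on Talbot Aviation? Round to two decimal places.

5.17%

Mean R_i = (4.5 + 4.4 + 0.7 − 2.5 + 3.0 − 0.8 − 3.8 − 6.7) / 8 = -0.1500%
Mean R_m = (5.1 + 7.8 − 5.2 − 6.1 + 9.3 − 8.7 + 0.5 − 3.3) / 8 = -0.0750%
Σ(R_i − R̄_i)(R_m − R̄_m) = 123.8600  ⇒  Cov = 123.8600 / 8 = 15.4825
Σ(R_m − R̄_m)² = 324.3750  ⇒  Var(R_m) = 324.3750 / 8 = 40.5469
β = Cov / Var(R_m) = 15.4825 / 40.5469 = 0.3818
MRP = 10.25% − 2.04% = 8.21%
E(R) = R_f + β × MRP = 2.04% + 0.3818 × 8.21% = 5.17%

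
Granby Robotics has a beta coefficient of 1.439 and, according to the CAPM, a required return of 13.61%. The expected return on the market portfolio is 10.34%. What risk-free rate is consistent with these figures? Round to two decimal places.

E(R) = R_f + β(E(R_m) − R_f) = R_f(1 − β) + β·E(R_m)
13.61% = R_f × (1 − 1.439) + 1.439 × 10.34%
13.61% = R_f × -0.439 + 14.87926%
R_f = (13.61% − 14.87926%) / -0.439 = 2.89%

2.89%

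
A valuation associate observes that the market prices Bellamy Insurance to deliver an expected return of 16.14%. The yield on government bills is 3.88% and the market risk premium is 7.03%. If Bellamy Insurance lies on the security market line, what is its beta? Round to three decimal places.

β = (E(R) − R_f) / MRP = (16.14% − 3.88%) / 7.03% = 12.26% / 7.03% = 1.744

1.744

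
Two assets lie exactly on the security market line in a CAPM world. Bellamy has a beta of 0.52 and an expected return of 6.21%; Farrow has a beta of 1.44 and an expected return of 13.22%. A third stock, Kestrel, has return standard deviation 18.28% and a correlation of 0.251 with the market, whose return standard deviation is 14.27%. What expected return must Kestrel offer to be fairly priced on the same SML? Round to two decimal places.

4.70%

MRP = (13.22% − 6.21%) / (1.44 − 0.52) = 7.6196%
R_f = 6.21% − 0.52 × 7.6196% = 2.2478%
β_Kestrel = ρ·σ_i/σ_m = 0.251 × 18.28 / 14.27 = 0.3215
E(R_Kestrel) = R_f + β × MRP = 2.2478% + 0.3215 × 7.6196% = 4.70%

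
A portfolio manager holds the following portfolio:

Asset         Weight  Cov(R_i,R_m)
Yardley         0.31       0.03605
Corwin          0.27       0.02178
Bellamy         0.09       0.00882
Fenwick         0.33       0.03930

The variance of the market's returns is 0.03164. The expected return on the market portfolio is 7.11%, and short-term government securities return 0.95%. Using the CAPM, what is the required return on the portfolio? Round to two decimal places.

β_Yardley = 0.03605 / 0.03164 = 1.1394
β_Corwin = 0.02178 / 0.03164 = 0.6884
β_Bellamy = 0.00882 / 0.03164 = 0.2788
β_Fenwick = 0.03930 / 0.03164 = 1.2421
β_P = Σ w_i β_i = 0.31×1.1394 + 0.27×0.6884 + 0.09×0.2788 + 0.33×1.2421 = 0.9741
MRP = 7.11% − 0.95% = 6.16%
E(R_P) = R_f + β_P × MRP = 0.95% + 0.9741 × 6.16% = 6.95%

6.95%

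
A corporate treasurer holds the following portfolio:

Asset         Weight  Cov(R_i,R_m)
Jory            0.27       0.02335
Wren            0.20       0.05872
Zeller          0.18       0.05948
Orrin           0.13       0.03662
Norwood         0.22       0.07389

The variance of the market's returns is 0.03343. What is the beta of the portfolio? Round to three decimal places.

β_Jory = 0.02335 / 0.03343 = 0.6985
β_Wren = 0.05872 / 0.03343 = 1.7565
β_Zeller = 0.05948 / 0.03343 = 1.7792
β_Orrin = 0.03662 / 0.03343 = 1.0954
β_Norwood = 0.07389 / 0.03343 = 2.2103
β_P = Σ w_i β_i = 0.27×0.6985 + 0.20×1.7565 + 0.18×1.7792 + 0.13×1.0954 + 0.22×2.2103 = 1.4888

1.489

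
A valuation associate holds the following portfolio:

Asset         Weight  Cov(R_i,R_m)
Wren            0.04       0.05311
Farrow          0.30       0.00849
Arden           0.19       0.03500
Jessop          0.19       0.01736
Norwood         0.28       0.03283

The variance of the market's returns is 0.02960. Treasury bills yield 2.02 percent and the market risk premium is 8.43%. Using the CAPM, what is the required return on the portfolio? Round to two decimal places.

8.80%

β_Wren = 0.05311 / 0.02960 = 1.7943
β_Farrow = 0.00849 / 0.02960 = 0.2868
β_Arden = 0.03500 / 0.02960 = 1.1824
β_Jessop = 0.01736 / 0.02960 = 0.5865
β_Norwood = 0.03283 / 0.02960 = 1.1091
β_P = Σ w_i β_i = 0.04×1.7943 + 0.30×0.2868 + 0.19×1.1824 + 0.19×0.5865 + 0.28×1.1091 = 0.8045
E(R_P) = R_f + β_P × MRP = 2.02% + 0.8045 × 8.43% = 8.80%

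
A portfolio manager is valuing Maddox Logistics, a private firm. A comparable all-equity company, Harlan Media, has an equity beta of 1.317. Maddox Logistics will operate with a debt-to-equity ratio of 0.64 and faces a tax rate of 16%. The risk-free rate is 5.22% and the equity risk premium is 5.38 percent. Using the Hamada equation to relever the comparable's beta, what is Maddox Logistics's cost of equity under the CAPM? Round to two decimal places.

16.11%

β_L = β_U × [1 + (1 − t)(D/E)] = 1.317 × [1 + (1 − 0.16) × 0.64]
    = 1.317 × [1 + 0.84 × 0.64] = 1.317 × 1.5376 = 2.0250
E(R) = R_f + β_L × MRP = 5.22% + 2.0250 × 5.38% = 16.11%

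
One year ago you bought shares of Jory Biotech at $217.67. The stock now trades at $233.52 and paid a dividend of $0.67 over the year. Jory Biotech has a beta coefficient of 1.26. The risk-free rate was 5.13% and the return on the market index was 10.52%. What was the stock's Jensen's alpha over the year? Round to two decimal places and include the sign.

Realised HPR = (P1 + D1 − P0) / P0 = (233.52 + 0.67 − 217.67) / 217.67 = 16.52 / 217.67 = 7.5895%
MRP = 10.52% − 5.13% = 5.39%
CAPM required = R_f + β·MRP = 5.13% + 1.26 × 5.39% = 11.9214%
α = realised − required = 7.5895% − 11.9214% = -4.33%

-4.33%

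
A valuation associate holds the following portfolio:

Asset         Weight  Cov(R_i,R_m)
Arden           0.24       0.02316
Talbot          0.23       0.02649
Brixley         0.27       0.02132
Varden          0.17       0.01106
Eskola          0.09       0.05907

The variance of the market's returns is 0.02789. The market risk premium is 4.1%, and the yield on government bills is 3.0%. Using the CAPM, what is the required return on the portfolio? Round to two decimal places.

6.62%

β_Arden = 0.02316 / 0.02789 = 0.8304
β_Talbot = 0.02649 / 0.02789 = 0.9498
β_Brixley = 0.02132 / 0.02789 = 0.7644
β_Varden = 0.01106 / 0.02789 = 0.3966
β_Eskola = 0.05907 / 0.02789 = 2.1180
β_P = Σ w_i β_i = 0.24×0.8304 + 0.23×0.9498 + 0.27×0.7644 + 0.17×0.3966 + 0.09×2.1180 = 0.8822
E(R_P) = R_f + β_P × MRP = 3.0% + 0.8822 × 4.1% = 6.62%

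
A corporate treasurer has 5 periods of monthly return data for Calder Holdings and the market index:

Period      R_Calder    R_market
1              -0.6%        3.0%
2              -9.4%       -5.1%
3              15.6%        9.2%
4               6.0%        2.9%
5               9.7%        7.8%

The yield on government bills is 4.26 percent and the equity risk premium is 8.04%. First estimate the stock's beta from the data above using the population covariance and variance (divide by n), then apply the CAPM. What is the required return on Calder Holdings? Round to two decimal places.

17.51%

Mean R_i = (-0.6 − 9.4 + 15.6 + 6.0 + 9.7) / 5 = 4.2600%
Mean R_m = (3.0 − 5.1 + 9.2 + 2.9 + 7.8) / 5 = 3.5600%
Σ(R_i − R̄_i)(R_m − R̄_m) = 206.8920  ⇒  Cov = 206.8920 / 5 = 41.3784
Σ(R_m − R̄_m)² = 125.5320  ⇒  Var(R_m) = 125.5320 / 5 = 25.1064
β = Cov / Var(R_m) = 41.3784 / 25.1064 = 1.6481
E(R) = R_f + β × MRP = 4.26% + 1.6481 × 8.04% = 17.51%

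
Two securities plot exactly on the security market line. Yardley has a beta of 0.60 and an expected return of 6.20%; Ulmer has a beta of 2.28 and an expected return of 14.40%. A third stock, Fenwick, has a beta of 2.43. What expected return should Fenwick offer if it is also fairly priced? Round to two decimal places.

MRP (SML slope) = (14.40% − 6.20%) / (2.28 − 0.60) = 8.20% / 1.68 = 4.8810%
R_f (intercept) = 6.20% − 0.60 × 4.8810% = 3.2714%
E(R_Fenwick) = R_f + β × MRP = 3.2714% + 2.43 × 4.8810% = 15.13%

15.13%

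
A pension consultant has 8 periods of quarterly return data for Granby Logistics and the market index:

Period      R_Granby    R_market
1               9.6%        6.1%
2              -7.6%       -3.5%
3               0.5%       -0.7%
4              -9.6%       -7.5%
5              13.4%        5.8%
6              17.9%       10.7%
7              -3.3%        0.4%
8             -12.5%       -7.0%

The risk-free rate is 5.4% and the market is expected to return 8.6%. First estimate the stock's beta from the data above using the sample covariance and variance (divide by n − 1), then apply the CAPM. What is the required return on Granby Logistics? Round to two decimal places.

Mean R_i = (9.6 − 7.6 + 0.5 − 9.6 + 13.4 + 17.9 − 3.3 − 12.5) / 8 = 1.0500%
Mean R_m = (6.1 − 3.5 − 0.7 − 7.5 + 5.8 + 10.7 + 0.4 − 7.0) / 8 = 0.5375%
Σ(R_i − R̄_i)(R_m − R̄_m) = 507.7250  ⇒  Cov = 507.7250 / 7 = 72.5321
Σ(R_m − R̄_m)² = 301.1788  ⇒  Var(R_m) = 301.1788 / 7 = 43.0255
β = Cov / Var(R_m) = 72.5321 / 43.0255 = 1.6858
MRP = 8.6% − 5.4% = 3.20%
E(R) = R_f + β × MRP = 5.4% + 1.6858 × 3.2% = 10.79%

10.79%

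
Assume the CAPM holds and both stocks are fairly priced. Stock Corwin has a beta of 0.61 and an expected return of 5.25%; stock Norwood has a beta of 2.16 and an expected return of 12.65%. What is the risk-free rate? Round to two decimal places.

Both satisfy E(R) = R_f + β·MRP, so the slope of the SML is
MRP = (12.65% − 5.25%) / (2.16 − 0.61) = 7.40% / 1.55 = 4.7742%
R_f = E(R_Corwin) − β_Corwin·MRP = 5.25% − 0.61 × 4.7742% = 2.3377%

2.34%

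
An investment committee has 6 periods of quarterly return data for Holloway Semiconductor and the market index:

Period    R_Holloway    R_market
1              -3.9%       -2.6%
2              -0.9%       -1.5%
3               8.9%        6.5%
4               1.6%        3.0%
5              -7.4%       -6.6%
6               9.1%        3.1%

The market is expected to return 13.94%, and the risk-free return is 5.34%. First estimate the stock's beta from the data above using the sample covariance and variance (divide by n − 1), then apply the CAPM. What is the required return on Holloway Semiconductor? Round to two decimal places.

Mean R_i = (-3.9 − 0.9 + 8.9 + 1.6 − 7.4 + 9.1) / 6 = 1.2333%
Mean R_m = (-2.6 − 1.5 + 6.5 + 3.0 − 6.6 + 3.1) / 6 = 0.3167%
Σ(R_i − R̄_i)(R_m − R̄_m) = 148.8467  ⇒  Cov = 148.8467 / 5 = 29.7693
Σ(R_m − R̄_m)² = 112.8283  ⇒  Var(R_m) = 112.8283 / 5 = 22.5657
β = Cov / Var(R_m) = 29.7693 / 22.5657 = 1.3192
MRP = 13.94% − 5.34% = 8.60%
E(R) = R_f + β × MRP = 5.34% + 1.3192 × 8.60% = 16.69%

16.69%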